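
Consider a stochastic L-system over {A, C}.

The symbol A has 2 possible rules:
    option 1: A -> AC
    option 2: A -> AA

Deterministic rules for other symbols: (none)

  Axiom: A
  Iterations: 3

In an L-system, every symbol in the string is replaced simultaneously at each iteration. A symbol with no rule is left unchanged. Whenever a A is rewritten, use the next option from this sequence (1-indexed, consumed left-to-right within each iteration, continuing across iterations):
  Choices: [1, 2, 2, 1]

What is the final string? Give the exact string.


Answer: AAACC

Derivation:
Step 0: A
Step 1: AC  (used choices [1])
Step 2: AAC  (used choices [2])
Step 3: AAACC  (used choices [2, 1])


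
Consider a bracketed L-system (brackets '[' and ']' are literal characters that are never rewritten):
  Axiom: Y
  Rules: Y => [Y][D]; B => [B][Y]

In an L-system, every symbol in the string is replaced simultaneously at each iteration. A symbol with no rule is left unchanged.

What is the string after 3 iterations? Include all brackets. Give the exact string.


Answer: [[[Y][D]][D]][D]

Derivation:
Step 0: Y
Step 1: [Y][D]
Step 2: [[Y][D]][D]
Step 3: [[[Y][D]][D]][D]


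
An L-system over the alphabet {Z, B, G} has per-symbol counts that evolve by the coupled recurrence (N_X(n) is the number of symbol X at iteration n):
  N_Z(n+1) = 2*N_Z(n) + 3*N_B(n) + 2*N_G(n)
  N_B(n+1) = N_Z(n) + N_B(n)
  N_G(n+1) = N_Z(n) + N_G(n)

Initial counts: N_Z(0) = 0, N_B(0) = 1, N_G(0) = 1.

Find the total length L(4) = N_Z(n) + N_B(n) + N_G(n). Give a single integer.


Answer: 387

Derivation:
Step 0: N_Z=0, N_B=1, N_G=1, L=2
Step 1: N_Z=5, N_B=1, N_G=1, L=7
Step 2: N_Z=15, N_B=6, N_G=6, L=27
Step 3: N_Z=60, N_B=21, N_G=21, L=102
Step 4: N_Z=225, N_B=81, N_G=81, L=387


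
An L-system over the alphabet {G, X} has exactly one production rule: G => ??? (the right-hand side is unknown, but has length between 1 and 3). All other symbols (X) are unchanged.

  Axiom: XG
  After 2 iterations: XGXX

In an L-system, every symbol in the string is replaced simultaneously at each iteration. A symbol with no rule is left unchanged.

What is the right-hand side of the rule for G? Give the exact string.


Trying G => GX:
  Step 0: XG
  Step 1: XGX
  Step 2: XGXX
Matches the given result.

Answer: GX


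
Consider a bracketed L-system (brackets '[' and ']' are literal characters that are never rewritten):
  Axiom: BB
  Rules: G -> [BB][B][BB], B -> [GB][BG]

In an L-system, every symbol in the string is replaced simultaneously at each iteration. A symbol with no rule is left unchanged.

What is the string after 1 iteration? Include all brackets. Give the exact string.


Answer: [GB][BG][GB][BG]

Derivation:
Step 0: BB
Step 1: [GB][BG][GB][BG]


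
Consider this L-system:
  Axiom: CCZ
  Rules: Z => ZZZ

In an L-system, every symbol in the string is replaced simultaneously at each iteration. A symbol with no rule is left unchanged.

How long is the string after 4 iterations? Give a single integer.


Answer: 83

Derivation:
Step 0: length = 3
Step 1: length = 5
Step 2: length = 11
Step 3: length = 29
Step 4: length = 83


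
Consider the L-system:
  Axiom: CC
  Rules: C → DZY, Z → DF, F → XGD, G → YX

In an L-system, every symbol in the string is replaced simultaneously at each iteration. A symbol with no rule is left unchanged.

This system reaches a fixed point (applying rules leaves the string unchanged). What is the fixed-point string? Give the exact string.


Step 0: CC
Step 1: DZYDZY
Step 2: DDFYDDFY
Step 3: DDXGDYDDXGDY
Step 4: DDXYXDYDDXYXDY
Step 5: DDXYXDYDDXYXDY  (unchanged — fixed point at step 4)

Answer: DDXYXDYDDXYXDY


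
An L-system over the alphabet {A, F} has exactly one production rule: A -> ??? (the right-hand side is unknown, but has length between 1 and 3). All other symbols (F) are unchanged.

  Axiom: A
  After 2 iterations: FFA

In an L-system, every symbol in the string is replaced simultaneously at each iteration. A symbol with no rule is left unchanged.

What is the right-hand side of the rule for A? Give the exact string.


Answer: FA

Derivation:
Trying A -> FA:
  Step 0: A
  Step 1: FA
  Step 2: FFA
Matches the given result.


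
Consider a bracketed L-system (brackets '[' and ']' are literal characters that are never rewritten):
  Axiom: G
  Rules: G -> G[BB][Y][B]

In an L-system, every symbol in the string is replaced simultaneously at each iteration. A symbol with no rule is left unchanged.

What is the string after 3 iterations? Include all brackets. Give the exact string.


Answer: G[BB][Y][B][BB][Y][B][BB][Y][B]

Derivation:
Step 0: G
Step 1: G[BB][Y][B]
Step 2: G[BB][Y][B][BB][Y][B]
Step 3: G[BB][Y][B][BB][Y][B][BB][Y][B]


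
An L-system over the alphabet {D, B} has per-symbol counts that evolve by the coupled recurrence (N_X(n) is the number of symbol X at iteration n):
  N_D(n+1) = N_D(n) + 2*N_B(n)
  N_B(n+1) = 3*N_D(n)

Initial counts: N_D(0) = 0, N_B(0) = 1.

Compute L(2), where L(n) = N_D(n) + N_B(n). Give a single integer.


Step 0: N_D=0, N_B=1, L=1
Step 1: N_D=2, N_B=0, L=2
Step 2: N_D=2, N_B=6, L=8

Answer: 8


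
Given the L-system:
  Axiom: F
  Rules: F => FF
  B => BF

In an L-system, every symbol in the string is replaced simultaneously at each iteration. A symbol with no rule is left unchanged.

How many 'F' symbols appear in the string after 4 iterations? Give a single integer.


Answer: 16

Derivation:
Step 0: F  (1 'F')
Step 1: FF  (2 'F')
Step 2: FFFF  (4 'F')
Step 3: FFFFFFFF  (8 'F')
Step 4: FFFFFFFFFFFFFFFF  (16 'F')


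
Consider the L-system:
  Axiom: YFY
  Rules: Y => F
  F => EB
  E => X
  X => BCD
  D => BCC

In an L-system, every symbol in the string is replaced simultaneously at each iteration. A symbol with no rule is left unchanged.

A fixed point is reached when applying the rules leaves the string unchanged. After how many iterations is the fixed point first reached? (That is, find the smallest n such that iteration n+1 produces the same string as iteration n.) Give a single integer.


Answer: 5

Derivation:
Step 0: YFY
Step 1: FEBF
Step 2: EBXBEB
Step 3: XBBCDBXB
Step 4: BCDBBCBCCBBCDB
Step 5: BCBCCBBCBCCBBCBCCB
Step 6: BCBCCBBCBCCBBCBCCB  (unchanged — fixed point at step 5)


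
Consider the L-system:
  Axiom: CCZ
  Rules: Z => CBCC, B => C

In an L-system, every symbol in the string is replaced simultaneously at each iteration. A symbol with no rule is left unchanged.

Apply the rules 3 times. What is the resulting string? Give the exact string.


Answer: CCCCCC

Derivation:
Step 0: CCZ
Step 1: CCCBCC
Step 2: CCCCCC
Step 3: CCCCCC


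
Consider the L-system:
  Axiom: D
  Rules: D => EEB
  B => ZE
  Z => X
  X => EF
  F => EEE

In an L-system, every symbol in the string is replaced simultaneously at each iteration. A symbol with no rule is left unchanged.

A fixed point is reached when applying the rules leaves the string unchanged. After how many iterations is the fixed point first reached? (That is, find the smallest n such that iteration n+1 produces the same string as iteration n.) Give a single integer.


Step 0: D
Step 1: EEB
Step 2: EEZE
Step 3: EEXE
Step 4: EEEFE
Step 5: EEEEEEE
Step 6: EEEEEEE  (unchanged — fixed point at step 5)

Answer: 5


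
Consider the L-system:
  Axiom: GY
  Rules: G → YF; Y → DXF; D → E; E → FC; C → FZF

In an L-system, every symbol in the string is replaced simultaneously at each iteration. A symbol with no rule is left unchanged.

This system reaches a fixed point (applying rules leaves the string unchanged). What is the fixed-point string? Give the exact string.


Answer: FFZFXFFFFZFXF

Derivation:
Step 0: GY
Step 1: YFDXF
Step 2: DXFFEXF
Step 3: EXFFFCXF
Step 4: FCXFFFFZFXF
Step 5: FFZFXFFFFZFXF
Step 6: FFZFXFFFFZFXF  (unchanged — fixed point at step 5)


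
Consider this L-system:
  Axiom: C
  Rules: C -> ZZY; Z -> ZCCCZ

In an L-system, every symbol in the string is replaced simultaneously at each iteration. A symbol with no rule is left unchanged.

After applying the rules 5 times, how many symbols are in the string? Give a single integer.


Answer: 519

Derivation:
Step 0: length = 1
Step 1: length = 3
Step 2: length = 11
Step 3: length = 39
Step 4: length = 143
Step 5: length = 519


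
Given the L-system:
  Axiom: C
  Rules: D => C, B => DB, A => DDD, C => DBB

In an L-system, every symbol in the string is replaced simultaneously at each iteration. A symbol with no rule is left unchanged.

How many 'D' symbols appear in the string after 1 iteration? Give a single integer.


Answer: 1

Derivation:
Step 0: C  (0 'D')
Step 1: DBB  (1 'D')


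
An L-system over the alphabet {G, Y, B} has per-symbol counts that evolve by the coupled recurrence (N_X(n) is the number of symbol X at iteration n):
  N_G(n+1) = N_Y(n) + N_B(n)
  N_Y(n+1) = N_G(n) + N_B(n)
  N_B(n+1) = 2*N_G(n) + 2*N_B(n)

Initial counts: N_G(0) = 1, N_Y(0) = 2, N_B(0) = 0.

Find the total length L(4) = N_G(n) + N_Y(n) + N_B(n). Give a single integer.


Answer: 135

Derivation:
Step 0: N_G=1, N_Y=2, N_B=0, L=3
Step 1: N_G=2, N_Y=1, N_B=2, L=5
Step 2: N_G=3, N_Y=4, N_B=8, L=15
Step 3: N_G=12, N_Y=11, N_B=22, L=45
Step 4: N_G=33, N_Y=34, N_B=68, L=135


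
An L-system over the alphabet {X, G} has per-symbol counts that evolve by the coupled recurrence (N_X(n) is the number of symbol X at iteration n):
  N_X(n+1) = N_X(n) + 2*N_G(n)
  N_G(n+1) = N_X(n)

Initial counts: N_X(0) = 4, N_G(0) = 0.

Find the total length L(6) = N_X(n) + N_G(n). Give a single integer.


Answer: 256

Derivation:
Step 0: N_X=4, N_G=0, L=4
Step 1: N_X=4, N_G=4, L=8
Step 2: N_X=12, N_G=4, L=16
Step 3: N_X=20, N_G=12, L=32
Step 4: N_X=44, N_G=20, L=64
Step 5: N_X=84, N_G=44, L=128
Step 6: N_X=172, N_G=84, L=256


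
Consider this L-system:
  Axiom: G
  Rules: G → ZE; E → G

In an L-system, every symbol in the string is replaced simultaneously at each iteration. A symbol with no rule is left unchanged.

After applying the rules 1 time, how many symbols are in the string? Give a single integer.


Answer: 2

Derivation:
Step 0: length = 1
Step 1: length = 2


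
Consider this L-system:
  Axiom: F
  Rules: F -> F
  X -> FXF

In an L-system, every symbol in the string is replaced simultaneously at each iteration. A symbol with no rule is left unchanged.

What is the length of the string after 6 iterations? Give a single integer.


Answer: 1

Derivation:
Step 0: length = 1
Step 1: length = 1
Step 2: length = 1
Step 3: length = 1
Step 4: length = 1
Step 5: length = 1
Step 6: length = 1


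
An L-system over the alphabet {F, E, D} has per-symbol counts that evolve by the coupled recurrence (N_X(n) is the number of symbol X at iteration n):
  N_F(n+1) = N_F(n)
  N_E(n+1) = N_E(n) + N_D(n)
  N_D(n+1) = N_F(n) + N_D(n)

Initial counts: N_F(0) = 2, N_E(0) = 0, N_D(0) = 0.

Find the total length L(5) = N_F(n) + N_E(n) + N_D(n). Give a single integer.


Answer: 32

Derivation:
Step 0: N_F=2, N_E=0, N_D=0, L=2
Step 1: N_F=2, N_E=0, N_D=2, L=4
Step 2: N_F=2, N_E=2, N_D=4, L=8
Step 3: N_F=2, N_E=6, N_D=6, L=14
Step 4: N_F=2, N_E=12, N_D=8, L=22
Step 5: N_F=2, N_E=20, N_D=10, L=32


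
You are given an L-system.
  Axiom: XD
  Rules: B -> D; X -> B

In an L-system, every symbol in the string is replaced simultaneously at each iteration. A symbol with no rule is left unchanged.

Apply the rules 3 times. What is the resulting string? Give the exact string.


Step 0: XD
Step 1: BD
Step 2: DD
Step 3: DD

Answer: DD


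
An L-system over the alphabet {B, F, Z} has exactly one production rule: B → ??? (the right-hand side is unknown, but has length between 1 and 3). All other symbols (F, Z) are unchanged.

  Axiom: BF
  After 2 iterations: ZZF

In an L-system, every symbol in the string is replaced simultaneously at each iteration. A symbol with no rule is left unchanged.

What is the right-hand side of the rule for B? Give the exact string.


Answer: ZZ

Derivation:
Trying B → ZZ:
  Step 0: BF
  Step 1: ZZF
  Step 2: ZZF
Matches the given result.


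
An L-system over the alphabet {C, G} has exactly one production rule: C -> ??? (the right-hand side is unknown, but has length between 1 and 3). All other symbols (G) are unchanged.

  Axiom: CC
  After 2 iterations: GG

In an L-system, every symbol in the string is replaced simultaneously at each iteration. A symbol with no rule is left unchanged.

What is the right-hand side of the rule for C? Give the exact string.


Answer: G

Derivation:
Trying C -> G:
  Step 0: CC
  Step 1: GG
  Step 2: GG
Matches the given result.


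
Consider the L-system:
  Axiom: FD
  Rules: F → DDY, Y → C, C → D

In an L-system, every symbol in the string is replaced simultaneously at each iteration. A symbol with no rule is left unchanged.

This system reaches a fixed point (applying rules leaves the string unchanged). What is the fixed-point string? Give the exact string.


Step 0: FD
Step 1: DDYD
Step 2: DDCD
Step 3: DDDD
Step 4: DDDD  (unchanged — fixed point at step 3)

Answer: DDDD


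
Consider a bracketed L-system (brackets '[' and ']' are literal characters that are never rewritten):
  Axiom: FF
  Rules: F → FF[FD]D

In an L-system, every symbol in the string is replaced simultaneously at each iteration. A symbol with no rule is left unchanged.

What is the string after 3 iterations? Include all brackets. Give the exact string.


Answer: FF[FD]DFF[FD]D[FF[FD]DD]DFF[FD]DFF[FD]D[FF[FD]DD]D[FF[FD]DFF[FD]D[FF[FD]DD]DD]DFF[FD]DFF[FD]D[FF[FD]DD]DFF[FD]DFF[FD]D[FF[FD]DD]D[FF[FD]DFF[FD]D[FF[FD]DD]DD]D

Derivation:
Step 0: FF
Step 1: FF[FD]DFF[FD]D
Step 2: FF[FD]DFF[FD]D[FF[FD]DD]DFF[FD]DFF[FD]D[FF[FD]DD]D
Step 3: FF[FD]DFF[FD]D[FF[FD]DD]DFF[FD]DFF[FD]D[FF[FD]DD]D[FF[FD]DFF[FD]D[FF[FD]DD]DD]DFF[FD]DFF[FD]D[FF[FD]DD]DFF[FD]DFF[FD]D[FF[FD]DD]D[FF[FD]DFF[FD]D[FF[FD]DD]DD]D


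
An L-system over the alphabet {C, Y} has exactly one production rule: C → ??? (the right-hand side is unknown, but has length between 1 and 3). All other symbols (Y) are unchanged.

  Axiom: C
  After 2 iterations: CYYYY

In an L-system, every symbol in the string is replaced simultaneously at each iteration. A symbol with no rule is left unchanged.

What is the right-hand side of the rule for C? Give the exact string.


Answer: CYY

Derivation:
Trying C → CYY:
  Step 0: C
  Step 1: CYY
  Step 2: CYYYY
Matches the given result.


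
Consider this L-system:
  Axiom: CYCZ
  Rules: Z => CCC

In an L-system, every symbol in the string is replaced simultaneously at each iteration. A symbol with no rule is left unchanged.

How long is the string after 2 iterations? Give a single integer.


Step 0: length = 4
Step 1: length = 6
Step 2: length = 6

Answer: 6


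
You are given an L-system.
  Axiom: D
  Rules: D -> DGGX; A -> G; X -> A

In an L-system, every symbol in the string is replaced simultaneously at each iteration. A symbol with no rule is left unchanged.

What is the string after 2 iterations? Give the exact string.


Step 0: D
Step 1: DGGX
Step 2: DGGXGGA

Answer: DGGXGGA


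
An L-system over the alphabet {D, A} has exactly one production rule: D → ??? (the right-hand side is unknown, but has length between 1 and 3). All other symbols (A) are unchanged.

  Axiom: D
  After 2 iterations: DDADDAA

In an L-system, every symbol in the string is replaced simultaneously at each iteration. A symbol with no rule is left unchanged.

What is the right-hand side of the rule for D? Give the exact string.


Answer: DDA

Derivation:
Trying D → DDA:
  Step 0: D
  Step 1: DDA
  Step 2: DDADDAA
Matches the given result.


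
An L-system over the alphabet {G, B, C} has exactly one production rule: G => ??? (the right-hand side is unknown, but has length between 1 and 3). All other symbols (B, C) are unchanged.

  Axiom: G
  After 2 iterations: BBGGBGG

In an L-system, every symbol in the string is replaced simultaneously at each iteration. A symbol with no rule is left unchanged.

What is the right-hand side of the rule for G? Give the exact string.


Answer: BGG

Derivation:
Trying G => BGG:
  Step 0: G
  Step 1: BGG
  Step 2: BBGGBGG
Matches the given result.


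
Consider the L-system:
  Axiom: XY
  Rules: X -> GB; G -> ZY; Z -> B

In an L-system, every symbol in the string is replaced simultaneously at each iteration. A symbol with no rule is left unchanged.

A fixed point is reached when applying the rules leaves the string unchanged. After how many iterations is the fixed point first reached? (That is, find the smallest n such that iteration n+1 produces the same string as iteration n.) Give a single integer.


Step 0: XY
Step 1: GBY
Step 2: ZYBY
Step 3: BYBY
Step 4: BYBY  (unchanged — fixed point at step 3)

Answer: 3


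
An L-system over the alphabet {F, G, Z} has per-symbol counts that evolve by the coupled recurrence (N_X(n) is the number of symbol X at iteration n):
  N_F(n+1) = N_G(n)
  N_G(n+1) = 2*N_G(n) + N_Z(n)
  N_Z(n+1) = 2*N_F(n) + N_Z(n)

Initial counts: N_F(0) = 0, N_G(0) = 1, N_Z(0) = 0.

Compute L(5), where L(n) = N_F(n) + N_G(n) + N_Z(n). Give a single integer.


Answer: 126

Derivation:
Step 0: N_F=0, N_G=1, N_Z=0, L=1
Step 1: N_F=1, N_G=2, N_Z=0, L=3
Step 2: N_F=2, N_G=4, N_Z=2, L=8
Step 3: N_F=4, N_G=10, N_Z=6, L=20
Step 4: N_F=10, N_G=26, N_Z=14, L=50
Step 5: N_F=26, N_G=66, N_Z=34, L=126


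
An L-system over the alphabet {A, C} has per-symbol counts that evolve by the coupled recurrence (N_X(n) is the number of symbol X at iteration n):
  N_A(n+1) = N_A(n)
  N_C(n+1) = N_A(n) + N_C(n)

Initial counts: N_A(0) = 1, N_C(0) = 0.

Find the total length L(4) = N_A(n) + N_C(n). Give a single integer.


Answer: 5

Derivation:
Step 0: N_A=1, N_C=0, L=1
Step 1: N_A=1, N_C=1, L=2
Step 2: N_A=1, N_C=2, L=3
Step 3: N_A=1, N_C=3, L=4
Step 4: N_A=1, N_C=4, L=5


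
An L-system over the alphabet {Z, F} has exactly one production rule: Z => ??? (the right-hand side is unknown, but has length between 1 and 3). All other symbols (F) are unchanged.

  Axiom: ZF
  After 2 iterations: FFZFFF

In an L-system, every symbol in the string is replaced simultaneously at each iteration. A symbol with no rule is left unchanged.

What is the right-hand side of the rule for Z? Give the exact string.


Answer: FZF

Derivation:
Trying Z => FZF:
  Step 0: ZF
  Step 1: FZFF
  Step 2: FFZFFF
Matches the given result.


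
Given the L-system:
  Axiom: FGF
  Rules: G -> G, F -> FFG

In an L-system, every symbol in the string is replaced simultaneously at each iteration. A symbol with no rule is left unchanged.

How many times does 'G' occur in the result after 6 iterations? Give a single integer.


Answer: 127

Derivation:
Step 0: FGF  (1 'G')
Step 1: FFGGFFG  (3 'G')
Step 2: FFGFFGGGFFGFFGG  (7 'G')
Step 3: FFGFFGGFFGFFGGGGFFGFFGGFFGFFGGG  (15 'G')
Step 4: FFGFFGGFFGFFGGGFFGFFGGFFGFFGGGGGFFGFFGGFFGFFGGGFFGFFGGFFGFFGGGG  (31 'G')
Step 5: FFGFFGGFFGFFGGGFFGFFGGFFGFFGGGGFFGFFGGFFGFFGGGFFGFFGGFFGFFGGGGGGFFGFFGGFFGFFGGGFFGFFGGFFGFFGGGGFFGFFGGFFGFFGGGFFGFFGGFFGFFGGGGG  (63 'G')
Step 6: FFGFFGGFFGFFGGGFFGFFGGFFGFFGGGGFFGFFGGFFGFFGGGFFGFFGGFFGFFGGGGGFFGFFGGFFGFFGGGFFGFFGGFFGFFGGGGFFGFFGGFFGFFGGGFFGFFGGFFGFFGGGGGGGFFGFFGGFFGFFGGGFFGFFGGFFGFFGGGGFFGFFGGFFGFFGGGFFGFFGGFFGFFGGGGGFFGFFGGFFGFFGGGFFGFFGGFFGFFGGGGFFGFFGGFFGFFGGGFFGFFGGFFGFFGGGGGG  (127 'G')


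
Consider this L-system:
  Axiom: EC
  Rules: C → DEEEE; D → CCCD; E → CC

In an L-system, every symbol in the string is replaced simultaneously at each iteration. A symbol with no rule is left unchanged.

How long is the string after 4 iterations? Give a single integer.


Step 0: length = 2
Step 1: length = 7
Step 2: length = 22
Step 3: length = 83
Step 4: length = 269

Answer: 269


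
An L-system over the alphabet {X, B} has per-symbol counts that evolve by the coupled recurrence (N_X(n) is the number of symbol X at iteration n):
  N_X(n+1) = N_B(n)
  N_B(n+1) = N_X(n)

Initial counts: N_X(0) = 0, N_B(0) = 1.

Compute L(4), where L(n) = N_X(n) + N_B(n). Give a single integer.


Answer: 1

Derivation:
Step 0: N_X=0, N_B=1, L=1
Step 1: N_X=1, N_B=0, L=1
Step 2: N_X=0, N_B=1, L=1
Step 3: N_X=1, N_B=0, L=1
Step 4: N_X=0, N_B=1, L=1


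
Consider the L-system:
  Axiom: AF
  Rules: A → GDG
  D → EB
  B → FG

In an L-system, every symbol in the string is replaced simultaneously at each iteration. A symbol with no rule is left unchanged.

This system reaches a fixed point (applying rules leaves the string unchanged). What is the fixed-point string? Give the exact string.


Answer: GEFGGF

Derivation:
Step 0: AF
Step 1: GDGF
Step 2: GEBGF
Step 3: GEFGGF
Step 4: GEFGGF  (unchanged — fixed point at step 3)


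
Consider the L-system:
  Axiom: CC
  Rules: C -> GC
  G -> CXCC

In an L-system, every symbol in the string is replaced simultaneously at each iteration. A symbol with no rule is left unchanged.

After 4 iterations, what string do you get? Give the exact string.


Answer: CXCCGCXCXCCGCCXCCGCGCXGCGCCXCCGCCXCCGCXCXCCGCCXCCGCGCXGCGCCXCCGC

Derivation:
Step 0: CC
Step 1: GCGC
Step 2: CXCCGCCXCCGC
Step 3: GCXGCGCCXCCGCGCXGCGCCXCCGC
Step 4: CXCCGCXCXCCGCCXCCGCGCXGCGCCXCCGCCXCCGCXCXCCGCCXCCGCGCXGCGCCXCCGC


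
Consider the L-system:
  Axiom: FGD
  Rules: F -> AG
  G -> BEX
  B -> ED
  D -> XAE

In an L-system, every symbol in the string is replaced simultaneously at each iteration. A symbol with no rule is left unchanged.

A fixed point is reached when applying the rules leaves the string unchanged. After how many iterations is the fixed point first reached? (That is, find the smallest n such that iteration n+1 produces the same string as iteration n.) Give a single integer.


Answer: 4

Derivation:
Step 0: FGD
Step 1: AGBEXXAE
Step 2: ABEXEDEXXAE
Step 3: AEDEXEXAEEXXAE
Step 4: AEXAEEXEXAEEXXAE
Step 5: AEXAEEXEXAEEXXAE  (unchanged — fixed point at step 4)


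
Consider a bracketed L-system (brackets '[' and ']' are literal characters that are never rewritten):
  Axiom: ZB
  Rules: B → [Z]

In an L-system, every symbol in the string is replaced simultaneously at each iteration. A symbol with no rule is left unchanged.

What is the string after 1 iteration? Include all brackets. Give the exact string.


Answer: Z[Z]

Derivation:
Step 0: ZB
Step 1: Z[Z]


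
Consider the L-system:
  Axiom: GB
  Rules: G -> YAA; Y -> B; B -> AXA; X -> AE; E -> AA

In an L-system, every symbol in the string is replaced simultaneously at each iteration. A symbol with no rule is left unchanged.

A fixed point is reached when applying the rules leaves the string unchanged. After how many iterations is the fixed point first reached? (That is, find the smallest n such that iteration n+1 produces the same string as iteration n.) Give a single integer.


Step 0: GB
Step 1: YAAAXA
Step 2: BAAAAEA
Step 3: AXAAAAAAAA
Step 4: AAEAAAAAAAA
Step 5: AAAAAAAAAAAA
Step 6: AAAAAAAAAAAA  (unchanged — fixed point at step 5)

Answer: 5


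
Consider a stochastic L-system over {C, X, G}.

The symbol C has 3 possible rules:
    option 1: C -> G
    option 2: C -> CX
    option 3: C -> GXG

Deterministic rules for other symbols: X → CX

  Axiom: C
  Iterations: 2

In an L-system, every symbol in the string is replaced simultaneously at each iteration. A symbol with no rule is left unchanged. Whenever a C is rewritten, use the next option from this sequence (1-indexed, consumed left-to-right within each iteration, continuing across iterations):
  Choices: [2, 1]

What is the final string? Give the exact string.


Answer: GCX

Derivation:
Step 0: C
Step 1: CX  (used choices [2])
Step 2: GCX  (used choices [1])


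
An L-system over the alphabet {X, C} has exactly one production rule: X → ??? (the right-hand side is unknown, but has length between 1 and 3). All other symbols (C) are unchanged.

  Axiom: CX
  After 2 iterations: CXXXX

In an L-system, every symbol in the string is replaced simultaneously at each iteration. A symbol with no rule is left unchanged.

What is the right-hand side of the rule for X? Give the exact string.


Trying X → XX:
  Step 0: CX
  Step 1: CXX
  Step 2: CXXXX
Matches the given result.

Answer: XX


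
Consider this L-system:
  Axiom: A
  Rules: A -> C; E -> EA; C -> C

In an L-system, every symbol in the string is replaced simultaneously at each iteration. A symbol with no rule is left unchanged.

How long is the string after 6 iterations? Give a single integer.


Answer: 1

Derivation:
Step 0: length = 1
Step 1: length = 1
Step 2: length = 1
Step 3: length = 1
Step 4: length = 1
Step 5: length = 1
Step 6: length = 1


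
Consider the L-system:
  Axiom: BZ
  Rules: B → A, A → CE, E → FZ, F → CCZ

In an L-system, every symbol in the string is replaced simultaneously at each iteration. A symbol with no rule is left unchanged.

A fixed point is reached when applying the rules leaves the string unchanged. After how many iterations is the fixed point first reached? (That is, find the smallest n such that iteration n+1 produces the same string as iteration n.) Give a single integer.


Step 0: BZ
Step 1: AZ
Step 2: CEZ
Step 3: CFZZ
Step 4: CCCZZZ
Step 5: CCCZZZ  (unchanged — fixed point at step 4)

Answer: 4


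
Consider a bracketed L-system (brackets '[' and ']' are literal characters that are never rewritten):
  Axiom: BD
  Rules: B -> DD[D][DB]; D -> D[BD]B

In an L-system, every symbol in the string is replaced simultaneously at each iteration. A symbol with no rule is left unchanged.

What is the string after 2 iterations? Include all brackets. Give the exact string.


Step 0: BD
Step 1: DD[D][DB]D[BD]B
Step 2: D[BD]BD[BD]B[D[BD]B][D[BD]BDD[D][DB]]D[BD]B[DD[D][DB]D[BD]B]DD[D][DB]

Answer: D[BD]BD[BD]B[D[BD]B][D[BD]BDD[D][DB]]D[BD]B[DD[D][DB]D[BD]B]DD[D][DB]


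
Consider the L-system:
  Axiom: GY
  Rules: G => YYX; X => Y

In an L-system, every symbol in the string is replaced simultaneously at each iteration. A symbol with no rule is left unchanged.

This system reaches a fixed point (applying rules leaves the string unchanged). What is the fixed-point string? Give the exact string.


Answer: YYYY

Derivation:
Step 0: GY
Step 1: YYXY
Step 2: YYYY
Step 3: YYYY  (unchanged — fixed point at step 2)


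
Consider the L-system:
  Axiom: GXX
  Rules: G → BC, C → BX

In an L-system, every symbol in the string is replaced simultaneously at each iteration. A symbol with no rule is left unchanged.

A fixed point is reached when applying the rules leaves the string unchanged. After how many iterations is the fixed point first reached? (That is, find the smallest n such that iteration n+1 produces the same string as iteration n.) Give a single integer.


Answer: 2

Derivation:
Step 0: GXX
Step 1: BCXX
Step 2: BBXXX
Step 3: BBXXX  (unchanged — fixed point at step 2)


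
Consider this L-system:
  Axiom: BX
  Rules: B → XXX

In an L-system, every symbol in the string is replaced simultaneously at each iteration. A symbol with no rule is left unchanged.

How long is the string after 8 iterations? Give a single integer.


Answer: 4

Derivation:
Step 0: length = 2
Step 1: length = 4
Step 2: length = 4
Step 3: length = 4
Step 4: length = 4
Step 5: length = 4
Step 6: length = 4
Step 7: length = 4
Step 8: length = 4


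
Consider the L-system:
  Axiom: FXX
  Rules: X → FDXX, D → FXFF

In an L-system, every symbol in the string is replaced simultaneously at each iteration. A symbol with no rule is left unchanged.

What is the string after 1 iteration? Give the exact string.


Step 0: FXX
Step 1: FFDXXFDXX

Answer: FFDXXFDXX


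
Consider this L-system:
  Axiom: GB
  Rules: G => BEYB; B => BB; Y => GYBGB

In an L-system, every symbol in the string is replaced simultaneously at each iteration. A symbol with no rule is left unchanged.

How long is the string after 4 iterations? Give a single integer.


Answer: 78

Derivation:
Step 0: length = 2
Step 1: length = 6
Step 2: length = 14
Step 3: length = 34
Step 4: length = 78


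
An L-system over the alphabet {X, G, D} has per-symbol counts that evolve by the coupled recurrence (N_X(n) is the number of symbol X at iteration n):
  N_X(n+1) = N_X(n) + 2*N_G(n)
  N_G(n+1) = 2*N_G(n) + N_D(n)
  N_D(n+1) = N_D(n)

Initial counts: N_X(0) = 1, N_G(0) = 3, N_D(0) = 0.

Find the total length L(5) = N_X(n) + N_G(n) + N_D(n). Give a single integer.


Step 0: N_X=1, N_G=3, N_D=0, L=4
Step 1: N_X=7, N_G=6, N_D=0, L=13
Step 2: N_X=19, N_G=12, N_D=0, L=31
Step 3: N_X=43, N_G=24, N_D=0, L=67
Step 4: N_X=91, N_G=48, N_D=0, L=139
Step 5: N_X=187, N_G=96, N_D=0, L=283

Answer: 283


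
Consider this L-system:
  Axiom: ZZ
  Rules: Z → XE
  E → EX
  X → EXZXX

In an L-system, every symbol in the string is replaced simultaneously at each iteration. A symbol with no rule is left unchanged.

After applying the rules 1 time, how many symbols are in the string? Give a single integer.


Step 0: length = 2
Step 1: length = 4

Answer: 4


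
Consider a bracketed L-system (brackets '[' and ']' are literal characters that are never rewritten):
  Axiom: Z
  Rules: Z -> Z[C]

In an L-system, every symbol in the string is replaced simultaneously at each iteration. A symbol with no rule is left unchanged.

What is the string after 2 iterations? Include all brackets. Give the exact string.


Step 0: Z
Step 1: Z[C]
Step 2: Z[C][C]

Answer: Z[C][C]


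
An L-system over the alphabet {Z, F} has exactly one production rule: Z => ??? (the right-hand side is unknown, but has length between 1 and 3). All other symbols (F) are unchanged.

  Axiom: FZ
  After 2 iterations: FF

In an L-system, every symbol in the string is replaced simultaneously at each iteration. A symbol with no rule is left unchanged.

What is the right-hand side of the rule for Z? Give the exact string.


Answer: F

Derivation:
Trying Z => F:
  Step 0: FZ
  Step 1: FF
  Step 2: FF
Matches the given result.


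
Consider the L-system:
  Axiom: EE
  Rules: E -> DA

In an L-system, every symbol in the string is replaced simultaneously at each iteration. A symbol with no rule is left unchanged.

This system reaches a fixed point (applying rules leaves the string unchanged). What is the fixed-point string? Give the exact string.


Step 0: EE
Step 1: DADA
Step 2: DADA  (unchanged — fixed point at step 1)

Answer: DADA


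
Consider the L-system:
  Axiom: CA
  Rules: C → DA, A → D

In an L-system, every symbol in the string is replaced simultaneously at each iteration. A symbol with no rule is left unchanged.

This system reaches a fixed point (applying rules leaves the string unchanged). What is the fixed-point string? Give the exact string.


Step 0: CA
Step 1: DAD
Step 2: DDD
Step 3: DDD  (unchanged — fixed point at step 2)

Answer: DDD


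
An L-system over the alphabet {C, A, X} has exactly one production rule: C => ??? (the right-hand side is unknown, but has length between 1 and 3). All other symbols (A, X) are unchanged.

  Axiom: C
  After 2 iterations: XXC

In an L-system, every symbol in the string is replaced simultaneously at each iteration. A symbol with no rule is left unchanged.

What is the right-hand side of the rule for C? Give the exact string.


Answer: XC

Derivation:
Trying C => XC:
  Step 0: C
  Step 1: XC
  Step 2: XXC
Matches the given result.


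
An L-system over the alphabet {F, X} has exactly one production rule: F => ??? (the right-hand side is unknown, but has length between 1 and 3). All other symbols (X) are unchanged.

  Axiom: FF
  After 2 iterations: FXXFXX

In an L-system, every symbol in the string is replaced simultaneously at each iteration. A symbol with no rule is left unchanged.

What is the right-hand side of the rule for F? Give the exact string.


Answer: FX

Derivation:
Trying F => FX:
  Step 0: FF
  Step 1: FXFX
  Step 2: FXXFXX
Matches the given result.


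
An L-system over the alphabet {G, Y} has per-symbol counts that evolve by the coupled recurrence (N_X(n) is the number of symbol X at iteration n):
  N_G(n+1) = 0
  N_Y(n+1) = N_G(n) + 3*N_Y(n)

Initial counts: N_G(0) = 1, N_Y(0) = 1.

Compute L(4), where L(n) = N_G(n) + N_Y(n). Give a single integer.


Step 0: N_G=1, N_Y=1, L=2
Step 1: N_G=0, N_Y=4, L=4
Step 2: N_G=0, N_Y=12, L=12
Step 3: N_G=0, N_Y=36, L=36
Step 4: N_G=0, N_Y=108, L=108

Answer: 108


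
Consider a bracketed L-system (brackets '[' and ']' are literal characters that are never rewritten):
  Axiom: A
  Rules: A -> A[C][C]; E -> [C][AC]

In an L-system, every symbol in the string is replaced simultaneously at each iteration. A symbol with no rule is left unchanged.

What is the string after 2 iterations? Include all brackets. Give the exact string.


Step 0: A
Step 1: A[C][C]
Step 2: A[C][C][C][C]

Answer: A[C][C][C][C]


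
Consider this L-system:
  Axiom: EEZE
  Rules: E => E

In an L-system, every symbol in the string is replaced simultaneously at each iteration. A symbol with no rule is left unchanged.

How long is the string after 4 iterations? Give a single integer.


Answer: 4

Derivation:
Step 0: length = 4
Step 1: length = 4
Step 2: length = 4
Step 3: length = 4
Step 4: length = 4


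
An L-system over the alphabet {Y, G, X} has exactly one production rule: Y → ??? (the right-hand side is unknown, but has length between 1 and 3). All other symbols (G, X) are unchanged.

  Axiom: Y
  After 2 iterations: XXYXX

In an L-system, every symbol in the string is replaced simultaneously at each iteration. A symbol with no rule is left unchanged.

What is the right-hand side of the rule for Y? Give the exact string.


Answer: XYX

Derivation:
Trying Y → XYX:
  Step 0: Y
  Step 1: XYX
  Step 2: XXYXX
Matches the given result.


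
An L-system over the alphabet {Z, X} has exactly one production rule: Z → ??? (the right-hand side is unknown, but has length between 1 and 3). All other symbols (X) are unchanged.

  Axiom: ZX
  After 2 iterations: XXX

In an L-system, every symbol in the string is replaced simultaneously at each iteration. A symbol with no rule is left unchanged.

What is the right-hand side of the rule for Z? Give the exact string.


Trying Z → XX:
  Step 0: ZX
  Step 1: XXX
  Step 2: XXX
Matches the given result.

Answer: XX


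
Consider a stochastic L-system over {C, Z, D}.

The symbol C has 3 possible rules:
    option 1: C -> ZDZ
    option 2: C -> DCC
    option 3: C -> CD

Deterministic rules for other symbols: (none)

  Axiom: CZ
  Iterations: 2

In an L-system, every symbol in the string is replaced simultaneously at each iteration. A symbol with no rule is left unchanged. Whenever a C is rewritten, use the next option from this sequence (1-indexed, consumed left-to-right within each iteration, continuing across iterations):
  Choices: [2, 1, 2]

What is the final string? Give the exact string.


Answer: DZDZDCCZ

Derivation:
Step 0: CZ
Step 1: DCCZ  (used choices [2])
Step 2: DZDZDCCZ  (used choices [1, 2])


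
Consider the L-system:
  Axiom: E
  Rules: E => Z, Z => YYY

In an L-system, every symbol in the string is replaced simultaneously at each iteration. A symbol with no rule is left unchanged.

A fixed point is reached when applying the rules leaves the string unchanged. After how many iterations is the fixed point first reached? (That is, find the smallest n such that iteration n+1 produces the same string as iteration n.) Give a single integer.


Answer: 2

Derivation:
Step 0: E
Step 1: Z
Step 2: YYY
Step 3: YYY  (unchanged — fixed point at step 2)


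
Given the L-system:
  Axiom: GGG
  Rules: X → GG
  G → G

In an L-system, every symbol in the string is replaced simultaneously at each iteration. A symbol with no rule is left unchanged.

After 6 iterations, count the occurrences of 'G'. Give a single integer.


Step 0: GGG  (3 'G')
Step 1: GGG  (3 'G')
Step 2: GGG  (3 'G')
Step 3: GGG  (3 'G')
Step 4: GGG  (3 'G')
Step 5: GGG  (3 'G')
Step 6: GGG  (3 'G')

Answer: 3


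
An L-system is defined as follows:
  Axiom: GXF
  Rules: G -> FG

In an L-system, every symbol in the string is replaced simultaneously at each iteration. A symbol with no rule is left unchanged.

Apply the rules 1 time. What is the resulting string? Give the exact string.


Step 0: GXF
Step 1: FGXF

Answer: FGXF


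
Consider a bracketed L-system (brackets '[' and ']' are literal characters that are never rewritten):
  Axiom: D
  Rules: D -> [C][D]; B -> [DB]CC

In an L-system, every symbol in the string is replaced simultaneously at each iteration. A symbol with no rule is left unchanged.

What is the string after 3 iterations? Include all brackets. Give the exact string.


Answer: [C][[C][[C][D]]]

Derivation:
Step 0: D
Step 1: [C][D]
Step 2: [C][[C][D]]
Step 3: [C][[C][[C][D]]]


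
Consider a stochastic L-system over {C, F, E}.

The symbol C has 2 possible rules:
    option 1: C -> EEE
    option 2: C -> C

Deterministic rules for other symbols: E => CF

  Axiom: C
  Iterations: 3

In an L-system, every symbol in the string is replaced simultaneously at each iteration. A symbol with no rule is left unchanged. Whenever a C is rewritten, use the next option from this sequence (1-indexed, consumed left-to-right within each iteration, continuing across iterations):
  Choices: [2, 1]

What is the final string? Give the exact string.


Answer: CFCFCF

Derivation:
Step 0: C
Step 1: C  (used choices [2])
Step 2: EEE  (used choices [1])
Step 3: CFCFCF  (used choices [])


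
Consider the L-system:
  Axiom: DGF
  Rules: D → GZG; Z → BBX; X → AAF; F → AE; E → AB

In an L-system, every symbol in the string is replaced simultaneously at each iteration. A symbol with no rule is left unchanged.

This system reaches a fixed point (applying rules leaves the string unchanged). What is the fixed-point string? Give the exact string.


Step 0: DGF
Step 1: GZGGAE
Step 2: GBBXGGAAB
Step 3: GBBAAFGGAAB
Step 4: GBBAAAEGGAAB
Step 5: GBBAAAABGGAAB
Step 6: GBBAAAABGGAAB  (unchanged — fixed point at step 5)

Answer: GBBAAAABGGAAB


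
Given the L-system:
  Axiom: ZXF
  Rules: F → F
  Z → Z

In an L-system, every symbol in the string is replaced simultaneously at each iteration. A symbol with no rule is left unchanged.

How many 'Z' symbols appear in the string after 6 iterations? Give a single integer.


Answer: 1

Derivation:
Step 0: ZXF  (1 'Z')
Step 1: ZXF  (1 'Z')
Step 2: ZXF  (1 'Z')
Step 3: ZXF  (1 'Z')
Step 4: ZXF  (1 'Z')
Step 5: ZXF  (1 'Z')
Step 6: ZXF  (1 'Z')


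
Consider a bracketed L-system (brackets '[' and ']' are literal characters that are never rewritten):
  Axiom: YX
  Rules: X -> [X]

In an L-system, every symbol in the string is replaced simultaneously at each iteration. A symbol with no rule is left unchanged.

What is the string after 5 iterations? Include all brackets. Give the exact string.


Answer: Y[[[[[X]]]]]

Derivation:
Step 0: YX
Step 1: Y[X]
Step 2: Y[[X]]
Step 3: Y[[[X]]]
Step 4: Y[[[[X]]]]
Step 5: Y[[[[[X]]]]]


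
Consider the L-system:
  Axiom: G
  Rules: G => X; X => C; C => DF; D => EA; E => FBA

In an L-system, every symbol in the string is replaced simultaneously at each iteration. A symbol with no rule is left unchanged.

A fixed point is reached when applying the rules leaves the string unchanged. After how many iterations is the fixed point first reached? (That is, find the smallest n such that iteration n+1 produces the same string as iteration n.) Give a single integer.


Answer: 5

Derivation:
Step 0: G
Step 1: X
Step 2: C
Step 3: DF
Step 4: EAF
Step 5: FBAAF
Step 6: FBAAF  (unchanged — fixed point at step 5)


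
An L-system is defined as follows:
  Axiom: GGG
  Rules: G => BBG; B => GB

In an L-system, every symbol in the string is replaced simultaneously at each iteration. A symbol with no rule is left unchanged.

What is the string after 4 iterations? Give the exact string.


Step 0: GGG
Step 1: BBGBBGBBG
Step 2: GBGBBBGGBGBBBGGBGBBBG
Step 3: BBGGBBBGGBGBGBBBGBBGGBBBGGBGBGBBBGBBGGBBBGGBGBGBBBG
Step 4: GBGBBBGBBGGBGBGBBBGBBGGBBBGGBBBGGBGBGBBBGGBGBBBGBBGGBGBGBBBGBBGGBBBGGBBBGGBGBGBBBGGBGBBBGBBGGBGBGBBBGBBGGBBBGGBBBGGBGBGBBBG

Answer: GBGBBBGBBGGBGBGBBBGBBGGBBBGGBBBGGBGBGBBBGGBGBBBGBBGGBGBGBBBGBBGGBBBGGBBBGGBGBGBBBGGBGBBBGBBGGBGBGBBBGBBGGBBBGGBBBGGBGBGBBBG
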